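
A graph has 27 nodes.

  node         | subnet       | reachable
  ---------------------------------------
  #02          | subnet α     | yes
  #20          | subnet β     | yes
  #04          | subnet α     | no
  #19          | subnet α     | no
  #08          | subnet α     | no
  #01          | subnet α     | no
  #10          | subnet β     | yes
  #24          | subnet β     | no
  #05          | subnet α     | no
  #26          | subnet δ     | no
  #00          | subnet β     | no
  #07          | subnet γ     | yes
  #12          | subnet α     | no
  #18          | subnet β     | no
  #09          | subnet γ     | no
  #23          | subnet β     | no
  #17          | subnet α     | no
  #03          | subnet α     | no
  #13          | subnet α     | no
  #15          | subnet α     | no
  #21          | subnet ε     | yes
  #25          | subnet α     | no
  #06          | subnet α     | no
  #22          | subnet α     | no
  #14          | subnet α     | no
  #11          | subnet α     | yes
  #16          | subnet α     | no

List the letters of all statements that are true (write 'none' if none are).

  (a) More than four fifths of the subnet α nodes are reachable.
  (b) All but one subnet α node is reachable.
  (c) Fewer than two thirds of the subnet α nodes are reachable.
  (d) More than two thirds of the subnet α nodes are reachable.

(c)

|A| = 17, |A ∩ B| = 2, |A ∖ B| = 15.
(a) |A ∩ B| / |A| > 4/5: fails.
(b) |A ∖ B| = 1: fails.
(c) |A ∩ B| / |A| < 2/3: holds.
(d) |A ∩ B| / |A| > 2/3: fails.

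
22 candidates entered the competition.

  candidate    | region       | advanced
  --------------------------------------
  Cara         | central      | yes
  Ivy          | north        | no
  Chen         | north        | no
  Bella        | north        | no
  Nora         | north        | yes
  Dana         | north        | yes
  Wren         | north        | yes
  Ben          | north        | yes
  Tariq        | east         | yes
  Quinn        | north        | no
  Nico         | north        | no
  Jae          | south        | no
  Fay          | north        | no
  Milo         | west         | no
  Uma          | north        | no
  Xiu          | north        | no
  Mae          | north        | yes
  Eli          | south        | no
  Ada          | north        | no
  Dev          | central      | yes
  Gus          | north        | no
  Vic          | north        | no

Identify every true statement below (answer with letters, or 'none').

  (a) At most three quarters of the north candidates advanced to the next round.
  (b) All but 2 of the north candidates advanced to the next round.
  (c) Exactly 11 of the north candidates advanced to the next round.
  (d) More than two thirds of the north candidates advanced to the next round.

(a)

|A| = 16, |A ∩ B| = 5, |A ∖ B| = 11.
(a) |A ∩ B| / |A| ≤ 3/4: holds.
(b) |A ∖ B| = 2: fails.
(c) |A ∩ B| = 11: fails.
(d) |A ∩ B| / |A| > 2/3: fails.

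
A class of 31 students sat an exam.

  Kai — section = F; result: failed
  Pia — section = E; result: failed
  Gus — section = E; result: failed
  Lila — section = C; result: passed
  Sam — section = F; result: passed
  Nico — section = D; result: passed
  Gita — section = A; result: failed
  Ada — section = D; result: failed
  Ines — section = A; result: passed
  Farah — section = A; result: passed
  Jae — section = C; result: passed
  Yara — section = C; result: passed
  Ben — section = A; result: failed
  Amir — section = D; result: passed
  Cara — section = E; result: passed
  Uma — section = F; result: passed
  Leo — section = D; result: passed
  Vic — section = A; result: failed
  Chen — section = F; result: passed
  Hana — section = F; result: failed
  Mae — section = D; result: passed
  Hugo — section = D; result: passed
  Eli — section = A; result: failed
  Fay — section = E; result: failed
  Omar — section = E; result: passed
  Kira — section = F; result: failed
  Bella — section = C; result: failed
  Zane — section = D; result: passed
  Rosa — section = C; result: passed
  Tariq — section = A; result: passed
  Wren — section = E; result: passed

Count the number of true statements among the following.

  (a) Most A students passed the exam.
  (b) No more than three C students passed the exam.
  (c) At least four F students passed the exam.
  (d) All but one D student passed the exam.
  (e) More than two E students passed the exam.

2

(a) A: |A| = 7, |A ∩ B| = 3; needs |A ∩ B| > |A ∖ B| — false.
(b) C: |A| = 5, |A ∩ B| = 4; needs |A ∩ B| ≤ 3 — false.
(c) F: |A| = 6, |A ∩ B| = 3; needs |A ∩ B| ≥ 4 — false.
(d) D: |A| = 7, |A ∩ B| = 6; needs |A ∖ B| = 1 — true.
(e) E: |A| = 6, |A ∩ B| = 3; needs |A ∩ B| > 2 — true.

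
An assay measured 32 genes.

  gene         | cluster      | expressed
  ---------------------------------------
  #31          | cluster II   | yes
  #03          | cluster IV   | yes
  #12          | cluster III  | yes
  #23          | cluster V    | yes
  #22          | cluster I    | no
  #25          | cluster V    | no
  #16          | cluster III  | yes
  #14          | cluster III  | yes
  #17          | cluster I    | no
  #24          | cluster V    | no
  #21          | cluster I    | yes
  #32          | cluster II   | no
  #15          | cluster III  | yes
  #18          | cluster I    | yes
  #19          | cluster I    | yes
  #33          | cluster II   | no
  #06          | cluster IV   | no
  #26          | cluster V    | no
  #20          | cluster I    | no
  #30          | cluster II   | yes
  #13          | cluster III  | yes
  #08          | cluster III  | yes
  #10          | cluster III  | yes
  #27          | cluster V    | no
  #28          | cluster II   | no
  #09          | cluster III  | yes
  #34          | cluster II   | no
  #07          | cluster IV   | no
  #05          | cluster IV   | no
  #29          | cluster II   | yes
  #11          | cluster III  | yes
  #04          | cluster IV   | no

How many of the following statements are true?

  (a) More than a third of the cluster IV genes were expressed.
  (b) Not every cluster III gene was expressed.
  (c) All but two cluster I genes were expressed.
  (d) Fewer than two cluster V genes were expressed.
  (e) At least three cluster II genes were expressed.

2

(a) cluster IV: |A| = 5, |A ∩ B| = 1; needs |A ∩ B| / |A| > 1/3 — false.
(b) cluster III: |A| = 9, |A ∩ B| = 9; needs A ⊄ B (|A ∖ B| ≥ 1) — false.
(c) cluster I: |A| = 6, |A ∩ B| = 3; needs |A ∖ B| = 2 — false.
(d) cluster V: |A| = 5, |A ∩ B| = 1; needs |A ∩ B| < 2 — true.
(e) cluster II: |A| = 7, |A ∩ B| = 3; needs |A ∩ B| ≥ 3 — true.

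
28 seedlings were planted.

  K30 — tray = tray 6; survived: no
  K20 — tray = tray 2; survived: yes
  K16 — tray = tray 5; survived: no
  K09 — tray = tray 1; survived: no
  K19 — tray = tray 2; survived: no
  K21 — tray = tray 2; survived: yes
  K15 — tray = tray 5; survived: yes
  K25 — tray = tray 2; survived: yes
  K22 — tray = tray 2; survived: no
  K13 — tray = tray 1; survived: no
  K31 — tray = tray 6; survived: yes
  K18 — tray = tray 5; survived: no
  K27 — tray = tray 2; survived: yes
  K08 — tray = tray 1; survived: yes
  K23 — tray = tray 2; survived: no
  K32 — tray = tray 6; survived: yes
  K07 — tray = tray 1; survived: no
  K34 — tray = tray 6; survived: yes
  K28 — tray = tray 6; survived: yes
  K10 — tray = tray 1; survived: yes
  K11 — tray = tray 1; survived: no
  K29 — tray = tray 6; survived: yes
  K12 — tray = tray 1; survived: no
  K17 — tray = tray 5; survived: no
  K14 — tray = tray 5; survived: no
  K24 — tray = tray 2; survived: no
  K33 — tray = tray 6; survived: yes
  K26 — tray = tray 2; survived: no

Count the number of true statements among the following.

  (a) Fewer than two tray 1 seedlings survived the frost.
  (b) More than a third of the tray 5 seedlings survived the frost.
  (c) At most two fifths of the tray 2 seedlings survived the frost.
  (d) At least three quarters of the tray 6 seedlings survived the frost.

(a) tray 1: |A| = 7, |A ∩ B| = 2; needs |A ∩ B| < 2 — false.
(b) tray 5: |A| = 5, |A ∩ B| = 1; needs |A ∩ B| / |A| > 1/3 — false.
(c) tray 2: |A| = 9, |A ∩ B| = 4; needs |A ∩ B| / |A| ≤ 2/5 — false.
(d) tray 6: |A| = 7, |A ∩ B| = 6; needs |A ∩ B| / |A| ≥ 3/4 — true.

1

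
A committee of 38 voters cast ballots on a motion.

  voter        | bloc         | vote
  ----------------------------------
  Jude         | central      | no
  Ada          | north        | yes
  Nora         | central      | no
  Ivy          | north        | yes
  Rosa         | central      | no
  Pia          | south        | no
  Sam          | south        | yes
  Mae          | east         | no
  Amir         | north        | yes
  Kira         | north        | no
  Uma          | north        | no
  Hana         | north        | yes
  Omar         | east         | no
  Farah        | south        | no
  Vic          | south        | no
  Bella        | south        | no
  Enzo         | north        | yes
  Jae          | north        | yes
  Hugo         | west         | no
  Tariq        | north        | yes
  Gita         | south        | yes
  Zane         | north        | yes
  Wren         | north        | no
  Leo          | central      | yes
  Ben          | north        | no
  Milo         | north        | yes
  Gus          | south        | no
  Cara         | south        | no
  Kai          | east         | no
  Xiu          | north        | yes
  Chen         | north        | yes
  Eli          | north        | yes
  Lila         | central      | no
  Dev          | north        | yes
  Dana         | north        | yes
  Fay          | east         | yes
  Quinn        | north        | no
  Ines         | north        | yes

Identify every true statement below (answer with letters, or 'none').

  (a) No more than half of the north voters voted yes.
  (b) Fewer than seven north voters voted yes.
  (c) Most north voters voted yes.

(c)

|A| = 20, |A ∩ B| = 15, |A ∖ B| = 5.
(a) |A ∩ B| ≤ |A ∖ B|: fails.
(b) |A ∩ B| < 7: fails.
(c) |A ∩ B| > |A ∖ B|: holds.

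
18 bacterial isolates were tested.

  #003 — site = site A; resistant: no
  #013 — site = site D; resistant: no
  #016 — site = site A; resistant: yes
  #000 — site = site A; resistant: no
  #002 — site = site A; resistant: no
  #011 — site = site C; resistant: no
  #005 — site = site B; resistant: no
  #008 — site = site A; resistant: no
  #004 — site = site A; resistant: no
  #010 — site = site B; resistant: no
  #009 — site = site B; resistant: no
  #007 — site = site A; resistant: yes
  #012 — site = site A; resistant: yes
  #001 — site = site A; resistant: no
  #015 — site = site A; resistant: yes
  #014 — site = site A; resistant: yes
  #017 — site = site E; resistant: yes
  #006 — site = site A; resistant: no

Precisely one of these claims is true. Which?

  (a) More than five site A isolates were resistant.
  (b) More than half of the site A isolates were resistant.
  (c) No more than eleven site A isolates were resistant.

|A| = 12, |A ∩ B| = 5, |A ∖ B| = 7.
(a) requires |A ∩ B| > 5: false.
(b) requires |A ∩ B| > |A ∖ B|: false.
(c) requires |A ∩ B| ≤ 11: true.

(c)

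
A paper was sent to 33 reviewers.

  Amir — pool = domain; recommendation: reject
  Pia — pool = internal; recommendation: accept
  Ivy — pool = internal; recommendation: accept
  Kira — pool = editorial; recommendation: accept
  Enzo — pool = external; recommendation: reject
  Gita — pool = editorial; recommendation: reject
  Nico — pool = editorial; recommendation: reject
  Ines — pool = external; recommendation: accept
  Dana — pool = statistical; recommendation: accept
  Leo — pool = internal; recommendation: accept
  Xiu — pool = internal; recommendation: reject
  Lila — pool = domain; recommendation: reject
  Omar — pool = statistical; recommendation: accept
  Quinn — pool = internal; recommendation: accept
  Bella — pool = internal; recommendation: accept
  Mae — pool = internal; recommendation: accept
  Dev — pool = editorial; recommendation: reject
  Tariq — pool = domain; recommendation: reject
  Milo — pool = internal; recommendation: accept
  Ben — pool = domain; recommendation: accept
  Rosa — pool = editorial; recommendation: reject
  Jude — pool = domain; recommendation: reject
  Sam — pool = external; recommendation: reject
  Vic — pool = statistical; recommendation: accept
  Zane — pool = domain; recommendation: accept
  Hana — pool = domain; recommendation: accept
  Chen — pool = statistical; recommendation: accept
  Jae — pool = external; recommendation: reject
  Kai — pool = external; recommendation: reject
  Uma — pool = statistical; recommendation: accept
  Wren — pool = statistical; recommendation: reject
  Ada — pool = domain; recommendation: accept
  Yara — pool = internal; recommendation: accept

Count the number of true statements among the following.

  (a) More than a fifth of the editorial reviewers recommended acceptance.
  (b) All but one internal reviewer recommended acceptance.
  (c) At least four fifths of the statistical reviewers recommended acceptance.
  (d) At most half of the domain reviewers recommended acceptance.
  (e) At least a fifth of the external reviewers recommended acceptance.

4

(a) editorial: |A| = 5, |A ∩ B| = 1; needs |A ∩ B| / |A| > 1/5 — false.
(b) internal: |A| = 9, |A ∩ B| = 8; needs |A ∖ B| = 1 — true.
(c) statistical: |A| = 6, |A ∩ B| = 5; needs |A ∩ B| / |A| ≥ 4/5 — true.
(d) domain: |A| = 8, |A ∩ B| = 4; needs |A ∩ B| ≤ |A ∖ B| — true.
(e) external: |A| = 5, |A ∩ B| = 1; needs |A ∩ B| / |A| ≥ 1/5 — true.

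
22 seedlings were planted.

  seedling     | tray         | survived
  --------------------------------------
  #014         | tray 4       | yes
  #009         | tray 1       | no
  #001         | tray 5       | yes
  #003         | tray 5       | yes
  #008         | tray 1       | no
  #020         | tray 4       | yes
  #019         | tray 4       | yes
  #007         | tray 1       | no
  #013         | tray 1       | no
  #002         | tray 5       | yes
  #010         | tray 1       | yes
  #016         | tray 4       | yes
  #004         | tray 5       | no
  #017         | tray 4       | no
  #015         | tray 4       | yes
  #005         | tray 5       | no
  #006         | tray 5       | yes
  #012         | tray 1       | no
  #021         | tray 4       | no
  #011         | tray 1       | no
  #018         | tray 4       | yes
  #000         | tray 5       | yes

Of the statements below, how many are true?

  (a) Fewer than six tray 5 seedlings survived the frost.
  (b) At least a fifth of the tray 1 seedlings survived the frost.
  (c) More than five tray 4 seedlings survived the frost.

(a) tray 5: |A| = 7, |A ∩ B| = 5; needs |A ∩ B| < 6 — true.
(b) tray 1: |A| = 7, |A ∩ B| = 1; needs |A ∩ B| / |A| ≥ 1/5 — false.
(c) tray 4: |A| = 8, |A ∩ B| = 6; needs |A ∩ B| > 5 — true.

2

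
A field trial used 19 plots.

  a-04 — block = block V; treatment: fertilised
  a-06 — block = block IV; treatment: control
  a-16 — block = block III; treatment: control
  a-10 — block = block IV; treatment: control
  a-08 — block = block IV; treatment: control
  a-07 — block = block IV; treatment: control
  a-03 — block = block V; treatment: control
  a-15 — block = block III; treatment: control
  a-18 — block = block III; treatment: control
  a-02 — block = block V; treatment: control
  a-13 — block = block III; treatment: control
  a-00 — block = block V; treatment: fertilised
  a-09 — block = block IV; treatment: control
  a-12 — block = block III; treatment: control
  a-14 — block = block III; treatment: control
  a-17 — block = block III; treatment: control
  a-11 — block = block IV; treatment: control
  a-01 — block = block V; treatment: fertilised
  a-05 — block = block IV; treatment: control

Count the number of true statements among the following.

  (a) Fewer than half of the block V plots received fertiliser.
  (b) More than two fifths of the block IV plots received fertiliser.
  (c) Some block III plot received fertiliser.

(a) block V: |A| = 5, |A ∩ B| = 3; needs |A ∩ B| < |A ∖ B| — false.
(b) block IV: |A| = 7, |A ∩ B| = 0; needs |A ∩ B| / |A| > 2/5 — false.
(c) block III: |A| = 7, |A ∩ B| = 0; needs A ∩ B ≠ ∅ (|A ∩ B| ≥ 1) — false.

0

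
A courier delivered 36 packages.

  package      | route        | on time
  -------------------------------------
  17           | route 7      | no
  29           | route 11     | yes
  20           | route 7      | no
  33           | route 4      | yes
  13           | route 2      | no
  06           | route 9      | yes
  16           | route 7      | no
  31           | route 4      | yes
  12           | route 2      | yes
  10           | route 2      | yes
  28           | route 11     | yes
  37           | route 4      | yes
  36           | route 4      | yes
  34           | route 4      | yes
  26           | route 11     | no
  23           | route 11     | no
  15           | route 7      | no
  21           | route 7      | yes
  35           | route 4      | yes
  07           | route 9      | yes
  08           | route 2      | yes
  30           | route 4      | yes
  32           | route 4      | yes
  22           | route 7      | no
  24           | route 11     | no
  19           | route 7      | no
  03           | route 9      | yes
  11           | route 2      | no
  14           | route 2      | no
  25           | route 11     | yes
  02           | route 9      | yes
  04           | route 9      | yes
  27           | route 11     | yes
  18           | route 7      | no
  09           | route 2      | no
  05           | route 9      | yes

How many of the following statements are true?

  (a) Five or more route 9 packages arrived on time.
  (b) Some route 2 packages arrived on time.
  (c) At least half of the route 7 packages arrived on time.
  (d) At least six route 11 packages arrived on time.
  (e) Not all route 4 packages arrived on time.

(a) route 9: |A| = 6, |A ∩ B| = 6; needs |A ∩ B| ≥ 5 — true.
(b) route 2: |A| = 7, |A ∩ B| = 3; needs A ∩ B ≠ ∅ (|A ∩ B| ≥ 1) — true.
(c) route 7: |A| = 8, |A ∩ B| = 1; needs |A ∩ B| ≥ |A ∖ B| — false.
(d) route 11: |A| = 7, |A ∩ B| = 4; needs |A ∩ B| ≥ 6 — false.
(e) route 4: |A| = 8, |A ∩ B| = 8; needs A ⊄ B (|A ∖ B| ≥ 1) — false.

2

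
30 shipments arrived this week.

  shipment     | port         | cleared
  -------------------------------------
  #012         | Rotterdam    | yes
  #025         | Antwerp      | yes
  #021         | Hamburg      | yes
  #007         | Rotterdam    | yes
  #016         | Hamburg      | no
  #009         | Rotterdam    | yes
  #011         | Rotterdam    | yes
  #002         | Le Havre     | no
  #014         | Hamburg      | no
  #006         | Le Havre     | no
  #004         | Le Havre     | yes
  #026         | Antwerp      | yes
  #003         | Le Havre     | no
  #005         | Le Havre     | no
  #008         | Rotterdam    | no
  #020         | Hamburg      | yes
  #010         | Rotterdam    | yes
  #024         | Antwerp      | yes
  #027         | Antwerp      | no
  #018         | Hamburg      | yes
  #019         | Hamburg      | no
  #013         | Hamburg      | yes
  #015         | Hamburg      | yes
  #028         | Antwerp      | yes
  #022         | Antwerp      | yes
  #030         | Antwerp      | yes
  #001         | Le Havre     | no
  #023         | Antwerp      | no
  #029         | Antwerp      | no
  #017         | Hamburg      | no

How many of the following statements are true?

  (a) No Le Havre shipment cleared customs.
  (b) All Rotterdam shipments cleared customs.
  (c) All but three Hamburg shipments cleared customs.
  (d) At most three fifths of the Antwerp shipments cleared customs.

0

(a) Le Havre: |A| = 6, |A ∩ B| = 1; needs A ∩ B = ∅ (|A ∩ B| = 0) — false.
(b) Rotterdam: |A| = 6, |A ∩ B| = 5; needs A ⊆ B, i.e. every element of A is in B (|A ∖ B| = 0) — false.
(c) Hamburg: |A| = 9, |A ∩ B| = 5; needs |A ∖ B| = 3 — false.
(d) Antwerp: |A| = 9, |A ∩ B| = 6; needs |A ∩ B| / |A| ≤ 3/5 — false.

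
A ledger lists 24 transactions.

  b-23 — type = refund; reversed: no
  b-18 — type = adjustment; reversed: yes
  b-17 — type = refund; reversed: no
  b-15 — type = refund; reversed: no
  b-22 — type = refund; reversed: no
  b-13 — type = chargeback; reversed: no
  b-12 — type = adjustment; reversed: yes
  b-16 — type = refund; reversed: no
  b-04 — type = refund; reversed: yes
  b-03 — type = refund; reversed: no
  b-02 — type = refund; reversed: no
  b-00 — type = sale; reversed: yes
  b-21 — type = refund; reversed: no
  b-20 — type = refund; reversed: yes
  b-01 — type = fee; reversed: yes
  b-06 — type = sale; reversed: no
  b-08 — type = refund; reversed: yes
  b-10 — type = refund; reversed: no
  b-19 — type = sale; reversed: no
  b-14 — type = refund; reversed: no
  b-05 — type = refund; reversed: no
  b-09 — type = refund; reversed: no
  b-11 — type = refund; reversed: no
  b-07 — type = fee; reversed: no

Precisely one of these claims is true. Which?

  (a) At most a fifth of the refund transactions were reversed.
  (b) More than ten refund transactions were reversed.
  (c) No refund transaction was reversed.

|A| = 16, |A ∩ B| = 3, |A ∖ B| = 13.
(a) requires |A ∩ B| / |A| ≤ 1/5: true.
(b) requires |A ∩ B| > 10: false.
(c) requires A ∩ B = ∅ (|A ∩ B| = 0): false.

(a)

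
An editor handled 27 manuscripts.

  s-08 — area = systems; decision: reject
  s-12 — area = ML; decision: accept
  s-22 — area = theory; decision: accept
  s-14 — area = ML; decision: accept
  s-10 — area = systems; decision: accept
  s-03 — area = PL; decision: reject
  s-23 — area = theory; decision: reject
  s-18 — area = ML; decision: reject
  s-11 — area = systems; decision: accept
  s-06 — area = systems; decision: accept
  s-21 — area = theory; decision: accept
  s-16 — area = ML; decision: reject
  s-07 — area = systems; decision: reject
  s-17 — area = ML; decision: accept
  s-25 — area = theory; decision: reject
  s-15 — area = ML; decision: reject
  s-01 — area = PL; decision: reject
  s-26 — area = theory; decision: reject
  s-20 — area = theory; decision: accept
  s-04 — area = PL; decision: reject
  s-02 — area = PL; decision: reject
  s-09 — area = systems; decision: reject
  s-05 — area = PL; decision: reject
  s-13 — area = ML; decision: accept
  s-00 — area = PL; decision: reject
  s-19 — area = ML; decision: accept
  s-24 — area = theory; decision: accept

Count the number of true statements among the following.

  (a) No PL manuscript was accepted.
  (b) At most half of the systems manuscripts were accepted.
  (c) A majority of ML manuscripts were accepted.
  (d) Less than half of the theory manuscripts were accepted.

3

(a) PL: |A| = 6, |A ∩ B| = 0; needs A ∩ B = ∅ (|A ∩ B| = 0) — true.
(b) systems: |A| = 6, |A ∩ B| = 3; needs |A ∩ B| ≤ |A ∖ B| — true.
(c) ML: |A| = 8, |A ∩ B| = 5; needs |A ∩ B| > |A ∖ B| — true.
(d) theory: |A| = 7, |A ∩ B| = 4; needs |A ∩ B| < |A ∖ B| — false.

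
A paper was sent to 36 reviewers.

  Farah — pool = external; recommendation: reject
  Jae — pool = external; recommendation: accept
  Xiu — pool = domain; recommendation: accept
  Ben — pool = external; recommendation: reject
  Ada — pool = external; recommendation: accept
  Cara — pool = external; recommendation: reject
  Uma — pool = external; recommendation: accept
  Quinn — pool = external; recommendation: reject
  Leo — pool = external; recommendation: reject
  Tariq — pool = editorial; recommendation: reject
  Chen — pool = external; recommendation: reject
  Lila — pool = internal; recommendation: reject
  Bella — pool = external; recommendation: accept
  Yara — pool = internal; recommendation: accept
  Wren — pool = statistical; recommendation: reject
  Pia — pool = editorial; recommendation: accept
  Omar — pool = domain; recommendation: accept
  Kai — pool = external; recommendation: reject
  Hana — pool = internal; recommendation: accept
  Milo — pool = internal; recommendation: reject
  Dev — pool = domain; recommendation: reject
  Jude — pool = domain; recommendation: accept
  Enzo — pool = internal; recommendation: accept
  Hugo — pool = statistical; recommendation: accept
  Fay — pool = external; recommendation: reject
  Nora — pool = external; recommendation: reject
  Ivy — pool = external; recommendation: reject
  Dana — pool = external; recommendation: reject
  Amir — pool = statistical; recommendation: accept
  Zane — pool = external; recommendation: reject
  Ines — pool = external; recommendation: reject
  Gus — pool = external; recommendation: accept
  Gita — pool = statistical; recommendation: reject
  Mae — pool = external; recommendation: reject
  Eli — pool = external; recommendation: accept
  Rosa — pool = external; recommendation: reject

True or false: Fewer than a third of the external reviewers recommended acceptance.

True

The determiner here denotes the relation: |A ∩ B| / |A| < 1/3.
|A| = 21, |A ∩ B| = 6, |A ∖ B| = 15.
|A ∩ B|/|A| = 6/21, so the statement is true.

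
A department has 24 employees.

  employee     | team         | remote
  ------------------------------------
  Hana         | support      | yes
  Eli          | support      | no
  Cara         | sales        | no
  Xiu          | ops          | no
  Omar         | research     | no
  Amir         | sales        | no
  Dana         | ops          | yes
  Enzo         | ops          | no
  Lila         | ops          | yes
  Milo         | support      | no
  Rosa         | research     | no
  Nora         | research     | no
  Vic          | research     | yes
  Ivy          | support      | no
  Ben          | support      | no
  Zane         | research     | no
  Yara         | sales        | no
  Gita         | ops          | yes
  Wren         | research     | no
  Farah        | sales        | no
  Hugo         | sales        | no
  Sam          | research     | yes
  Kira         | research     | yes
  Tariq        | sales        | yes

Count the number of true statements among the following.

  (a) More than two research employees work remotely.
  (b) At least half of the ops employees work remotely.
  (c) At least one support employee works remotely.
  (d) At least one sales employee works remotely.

4

(a) research: |A| = 8, |A ∩ B| = 3; needs |A ∩ B| > 2 — true.
(b) ops: |A| = 5, |A ∩ B| = 3; needs |A ∩ B| ≥ |A ∖ B| — true.
(c) support: |A| = 5, |A ∩ B| = 1; needs A ∩ B ≠ ∅ (|A ∩ B| ≥ 1) — true.
(d) sales: |A| = 6, |A ∩ B| = 1; needs A ∩ B ≠ ∅ (|A ∩ B| ≥ 1) — true.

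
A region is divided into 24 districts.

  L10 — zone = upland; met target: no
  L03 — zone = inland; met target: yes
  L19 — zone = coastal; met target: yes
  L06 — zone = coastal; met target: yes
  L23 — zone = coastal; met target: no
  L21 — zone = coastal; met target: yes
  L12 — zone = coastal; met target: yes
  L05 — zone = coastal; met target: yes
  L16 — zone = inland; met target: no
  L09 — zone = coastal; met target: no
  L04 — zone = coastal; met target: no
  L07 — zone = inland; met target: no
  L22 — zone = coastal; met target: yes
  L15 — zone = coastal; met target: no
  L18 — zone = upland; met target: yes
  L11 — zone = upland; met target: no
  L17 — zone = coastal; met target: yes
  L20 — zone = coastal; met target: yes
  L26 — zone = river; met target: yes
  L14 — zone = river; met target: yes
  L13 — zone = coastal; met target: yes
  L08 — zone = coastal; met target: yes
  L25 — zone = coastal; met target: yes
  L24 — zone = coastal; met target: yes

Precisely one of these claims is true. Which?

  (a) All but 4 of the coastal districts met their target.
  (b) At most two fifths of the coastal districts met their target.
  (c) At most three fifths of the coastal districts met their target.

|A| = 16, |A ∩ B| = 12, |A ∖ B| = 4.
(a) requires |A ∖ B| = 4: true.
(b) requires |A ∩ B| / |A| ≤ 2/5: false.
(c) requires |A ∩ B| / |A| ≤ 3/5: false.

(a)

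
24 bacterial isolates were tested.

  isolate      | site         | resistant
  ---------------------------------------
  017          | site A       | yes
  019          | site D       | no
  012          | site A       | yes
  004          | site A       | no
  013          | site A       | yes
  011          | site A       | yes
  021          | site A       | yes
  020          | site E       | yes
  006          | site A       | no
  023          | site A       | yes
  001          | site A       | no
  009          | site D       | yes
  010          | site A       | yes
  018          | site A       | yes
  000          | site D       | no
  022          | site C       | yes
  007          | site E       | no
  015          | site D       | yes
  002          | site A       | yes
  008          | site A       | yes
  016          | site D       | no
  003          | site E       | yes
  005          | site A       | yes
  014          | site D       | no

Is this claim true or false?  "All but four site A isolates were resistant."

'All but four site A isolates were resistant' holds iff |A ∖ B| = 4.
A (the restrictor) = {017, 012, 004, 013, 011, 021, 006, 023, 001, 010, 018, 002, 008, 005}, |A| = 14.
A ∖ B = {004, 006, 001}, so |A ∖ B| = 3.
|A ∖ B| = 3, so the statement is false.

False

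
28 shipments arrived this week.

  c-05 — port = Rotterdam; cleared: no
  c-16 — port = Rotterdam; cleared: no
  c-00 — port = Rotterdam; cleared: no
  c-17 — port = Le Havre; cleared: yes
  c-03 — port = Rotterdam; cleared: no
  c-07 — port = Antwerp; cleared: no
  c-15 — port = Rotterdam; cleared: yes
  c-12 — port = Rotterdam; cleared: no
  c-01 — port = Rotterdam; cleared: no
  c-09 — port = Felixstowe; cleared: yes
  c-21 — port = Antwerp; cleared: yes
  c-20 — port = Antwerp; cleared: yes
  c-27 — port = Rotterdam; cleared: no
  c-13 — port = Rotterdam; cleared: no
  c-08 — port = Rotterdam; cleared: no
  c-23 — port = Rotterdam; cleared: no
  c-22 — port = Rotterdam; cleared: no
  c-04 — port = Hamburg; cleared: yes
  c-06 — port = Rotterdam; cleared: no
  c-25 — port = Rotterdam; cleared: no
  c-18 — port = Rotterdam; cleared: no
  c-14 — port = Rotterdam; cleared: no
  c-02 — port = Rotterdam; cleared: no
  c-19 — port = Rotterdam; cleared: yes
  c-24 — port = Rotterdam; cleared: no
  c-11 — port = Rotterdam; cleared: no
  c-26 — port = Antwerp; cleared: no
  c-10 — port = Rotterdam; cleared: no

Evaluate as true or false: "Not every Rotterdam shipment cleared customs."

True

The determiner here denotes the relation: A ⊄ B (|A ∖ B| ≥ 1).
|A| = 21, |A ∩ B| = 2, |A ∖ B| = 19.
So the statement is true.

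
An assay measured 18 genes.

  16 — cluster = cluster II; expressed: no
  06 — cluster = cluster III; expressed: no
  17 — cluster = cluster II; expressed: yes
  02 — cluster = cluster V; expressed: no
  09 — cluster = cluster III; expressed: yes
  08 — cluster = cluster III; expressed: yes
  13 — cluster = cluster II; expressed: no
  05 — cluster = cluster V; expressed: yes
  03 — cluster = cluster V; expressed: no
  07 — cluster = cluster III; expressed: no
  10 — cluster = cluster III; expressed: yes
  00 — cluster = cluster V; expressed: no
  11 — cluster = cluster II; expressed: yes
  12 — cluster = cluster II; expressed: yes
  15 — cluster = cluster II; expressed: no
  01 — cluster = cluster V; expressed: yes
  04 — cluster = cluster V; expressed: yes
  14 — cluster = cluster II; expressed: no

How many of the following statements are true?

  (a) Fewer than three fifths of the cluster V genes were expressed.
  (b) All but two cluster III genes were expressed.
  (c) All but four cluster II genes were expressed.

(a) cluster V: |A| = 6, |A ∩ B| = 3; needs |A ∩ B| / |A| < 3/5 — true.
(b) cluster III: |A| = 5, |A ∩ B| = 3; needs |A ∖ B| = 2 — true.
(c) cluster II: |A| = 7, |A ∩ B| = 3; needs |A ∖ B| = 4 — true.

3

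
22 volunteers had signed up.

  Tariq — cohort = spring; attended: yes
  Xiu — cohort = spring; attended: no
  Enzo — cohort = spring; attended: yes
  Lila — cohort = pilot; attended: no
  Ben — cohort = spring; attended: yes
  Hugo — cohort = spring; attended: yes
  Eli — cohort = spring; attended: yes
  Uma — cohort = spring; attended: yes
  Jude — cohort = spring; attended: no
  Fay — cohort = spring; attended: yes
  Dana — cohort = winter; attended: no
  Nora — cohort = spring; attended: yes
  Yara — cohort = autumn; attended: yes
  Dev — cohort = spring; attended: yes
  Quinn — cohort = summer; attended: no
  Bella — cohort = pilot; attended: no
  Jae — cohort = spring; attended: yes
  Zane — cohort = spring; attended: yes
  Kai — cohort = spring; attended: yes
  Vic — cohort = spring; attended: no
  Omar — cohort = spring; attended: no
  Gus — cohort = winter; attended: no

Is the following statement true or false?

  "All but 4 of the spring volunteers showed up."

The determiner here denotes the relation: |A ∖ B| = 4.
|A| = 16, |A ∩ B| = 12, |A ∖ B| = 4.
|A ∖ B| = 4, so the statement is true.

True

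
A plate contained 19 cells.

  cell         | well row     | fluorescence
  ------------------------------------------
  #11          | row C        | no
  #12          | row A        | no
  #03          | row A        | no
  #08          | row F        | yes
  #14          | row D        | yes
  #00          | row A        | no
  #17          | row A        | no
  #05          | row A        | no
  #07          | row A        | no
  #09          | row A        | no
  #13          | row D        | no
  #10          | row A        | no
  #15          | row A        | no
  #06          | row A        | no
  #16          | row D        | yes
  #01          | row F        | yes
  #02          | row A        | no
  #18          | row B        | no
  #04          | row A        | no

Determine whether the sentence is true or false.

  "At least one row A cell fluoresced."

False

The determiner here denotes the relation: A ∩ B ≠ ∅ (|A ∩ B| ≥ 1).
A (the restrictor) = {#12, #03, #00, #17, #05, #07, #09, #10, #15, #06, #02, #04}, |A| = 12.
A ∩ B = {}, so |A ∩ B| = 0.
So the statement is false.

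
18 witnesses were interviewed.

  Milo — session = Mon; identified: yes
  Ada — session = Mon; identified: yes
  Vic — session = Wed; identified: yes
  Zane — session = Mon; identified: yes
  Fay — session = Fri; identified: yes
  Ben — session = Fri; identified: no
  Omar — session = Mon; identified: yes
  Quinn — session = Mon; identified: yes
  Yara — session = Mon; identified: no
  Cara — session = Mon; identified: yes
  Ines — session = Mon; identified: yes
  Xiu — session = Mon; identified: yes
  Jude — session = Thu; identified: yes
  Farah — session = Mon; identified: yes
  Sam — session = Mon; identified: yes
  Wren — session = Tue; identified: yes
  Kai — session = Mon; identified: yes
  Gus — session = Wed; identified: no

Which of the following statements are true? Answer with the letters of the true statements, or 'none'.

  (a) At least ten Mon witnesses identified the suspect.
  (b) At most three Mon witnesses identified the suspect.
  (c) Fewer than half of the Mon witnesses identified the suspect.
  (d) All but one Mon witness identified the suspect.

|A| = 12, |A ∩ B| = 11, |A ∖ B| = 1.
(a) |A ∩ B| ≥ 10: holds.
(b) |A ∩ B| ≤ 3: fails.
(c) |A ∩ B| < |A ∖ B|: fails.
(d) |A ∖ B| = 1: holds.

(a), (d)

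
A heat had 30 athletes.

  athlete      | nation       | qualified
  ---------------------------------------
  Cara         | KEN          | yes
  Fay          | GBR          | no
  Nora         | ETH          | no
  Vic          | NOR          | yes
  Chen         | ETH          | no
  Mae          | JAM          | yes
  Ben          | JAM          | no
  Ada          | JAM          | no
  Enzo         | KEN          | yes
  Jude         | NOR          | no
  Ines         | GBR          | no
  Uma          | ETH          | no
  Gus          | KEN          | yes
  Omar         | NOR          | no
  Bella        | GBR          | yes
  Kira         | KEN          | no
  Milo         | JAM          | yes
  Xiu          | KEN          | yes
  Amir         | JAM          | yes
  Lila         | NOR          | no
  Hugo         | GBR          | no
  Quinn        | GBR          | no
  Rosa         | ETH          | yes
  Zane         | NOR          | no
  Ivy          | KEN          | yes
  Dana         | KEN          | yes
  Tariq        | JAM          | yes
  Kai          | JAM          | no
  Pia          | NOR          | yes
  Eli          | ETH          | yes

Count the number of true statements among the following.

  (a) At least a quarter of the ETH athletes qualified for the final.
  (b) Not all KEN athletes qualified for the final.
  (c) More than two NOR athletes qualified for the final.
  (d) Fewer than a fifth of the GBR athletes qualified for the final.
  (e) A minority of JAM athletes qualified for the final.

(a) ETH: |A| = 5, |A ∩ B| = 2; needs |A ∩ B| / |A| ≥ 1/4 — true.
(b) KEN: |A| = 7, |A ∩ B| = 6; needs A ⊄ B (|A ∖ B| ≥ 1) — true.
(c) NOR: |A| = 6, |A ∩ B| = 2; needs |A ∩ B| > 2 — false.
(d) GBR: |A| = 5, |A ∩ B| = 1; needs |A ∩ B| / |A| < 1/5 — false.
(e) JAM: |A| = 7, |A ∩ B| = 4; needs |A ∩ B| < |A ∖ B| — false.

2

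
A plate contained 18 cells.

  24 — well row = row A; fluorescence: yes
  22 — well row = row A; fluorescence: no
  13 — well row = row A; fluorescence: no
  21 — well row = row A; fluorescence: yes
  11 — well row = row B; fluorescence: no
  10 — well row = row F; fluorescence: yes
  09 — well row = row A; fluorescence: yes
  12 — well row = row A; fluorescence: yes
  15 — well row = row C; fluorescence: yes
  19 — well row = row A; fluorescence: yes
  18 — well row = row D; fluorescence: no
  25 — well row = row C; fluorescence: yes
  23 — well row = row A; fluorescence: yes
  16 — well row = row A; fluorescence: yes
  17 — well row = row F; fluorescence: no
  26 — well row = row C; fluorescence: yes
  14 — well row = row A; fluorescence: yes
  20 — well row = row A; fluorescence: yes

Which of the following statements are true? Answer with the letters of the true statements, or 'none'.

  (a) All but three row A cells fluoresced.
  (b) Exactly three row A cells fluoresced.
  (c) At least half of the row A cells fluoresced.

(c)

|A| = 11, |A ∩ B| = 9, |A ∖ B| = 2.
(a) |A ∖ B| = 3: fails.
(b) |A ∩ B| = 3: fails.
(c) |A ∩ B| ≥ |A ∖ B|: holds.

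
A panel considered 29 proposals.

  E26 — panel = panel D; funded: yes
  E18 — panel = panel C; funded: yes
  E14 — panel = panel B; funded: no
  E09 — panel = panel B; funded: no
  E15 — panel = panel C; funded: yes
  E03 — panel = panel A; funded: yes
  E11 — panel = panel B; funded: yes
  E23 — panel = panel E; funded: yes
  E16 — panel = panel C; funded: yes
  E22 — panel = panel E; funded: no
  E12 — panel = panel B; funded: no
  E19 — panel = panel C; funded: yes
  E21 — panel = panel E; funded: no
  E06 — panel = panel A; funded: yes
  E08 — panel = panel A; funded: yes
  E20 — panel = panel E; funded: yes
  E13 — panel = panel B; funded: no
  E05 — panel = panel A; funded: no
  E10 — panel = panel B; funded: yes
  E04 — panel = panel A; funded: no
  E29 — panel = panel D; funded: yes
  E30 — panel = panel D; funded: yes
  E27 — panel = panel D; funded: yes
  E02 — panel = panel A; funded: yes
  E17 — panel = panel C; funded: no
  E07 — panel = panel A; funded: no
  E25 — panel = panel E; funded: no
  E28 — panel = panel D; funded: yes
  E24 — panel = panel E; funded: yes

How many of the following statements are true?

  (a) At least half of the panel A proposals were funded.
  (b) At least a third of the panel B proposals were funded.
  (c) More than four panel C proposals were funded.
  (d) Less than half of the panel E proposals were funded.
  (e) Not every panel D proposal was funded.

2

(a) panel A: |A| = 7, |A ∩ B| = 4; needs |A ∩ B| ≥ |A ∖ B| — true.
(b) panel B: |A| = 6, |A ∩ B| = 2; needs |A ∩ B| / |A| ≥ 1/3 — true.
(c) panel C: |A| = 5, |A ∩ B| = 4; needs |A ∩ B| > 4 — false.
(d) panel E: |A| = 6, |A ∩ B| = 3; needs |A ∩ B| < |A ∖ B| — false.
(e) panel D: |A| = 5, |A ∩ B| = 5; needs A ⊄ B (|A ∖ B| ≥ 1) — false.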